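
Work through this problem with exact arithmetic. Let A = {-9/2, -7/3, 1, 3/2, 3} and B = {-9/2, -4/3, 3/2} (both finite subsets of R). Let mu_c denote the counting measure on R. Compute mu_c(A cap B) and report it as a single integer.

Counting measure on a finite set equals cardinality. mu_c(A cap B) = |A cap B| (elements appearing in both).
Enumerating the elements of A that also lie in B gives 2 element(s).
So mu_c(A cap B) = 2.

2


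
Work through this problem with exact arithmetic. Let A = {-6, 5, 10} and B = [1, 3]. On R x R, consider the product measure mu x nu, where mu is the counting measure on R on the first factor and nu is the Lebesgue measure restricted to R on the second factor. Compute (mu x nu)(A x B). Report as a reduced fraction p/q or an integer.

For a measurable rectangle A x B, the product measure satisfies
  (mu x nu)(A x B) = mu(A) * nu(B).
  mu(A) = 3.
  nu(B) = 2.
  (mu x nu)(A x B) = 3 * 2 = 6.

6


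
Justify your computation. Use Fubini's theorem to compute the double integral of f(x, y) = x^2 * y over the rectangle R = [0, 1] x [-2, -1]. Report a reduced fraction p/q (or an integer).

f(x, y) is a tensor product of a function of x and a function of y, and both factors are bounded continuous (hence Lebesgue integrable) on the rectangle, so Fubini's theorem applies:
  integral_R f d(m x m) = (integral_a1^b1 x^2 dx) * (integral_a2^b2 y dy).
Inner integral in x: integral_{0}^{1} x^2 dx = (1^3 - 0^3)/3
  = 1/3.
Inner integral in y: integral_{-2}^{-1} y dy = ((-1)^2 - (-2)^2)/2
  = -3/2.
Product: (1/3) * (-3/2) = -1/2.

-1/2


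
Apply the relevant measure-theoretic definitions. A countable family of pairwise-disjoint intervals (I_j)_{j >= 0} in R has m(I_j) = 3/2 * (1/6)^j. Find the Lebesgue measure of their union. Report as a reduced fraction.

By countable additivity of the Lebesgue measure on pairwise disjoint measurable sets,
  m(union_{j >= 0} I_j) = sum_{j >= 0} m(I_j) = sum_{j >= 0} a * r^j,
  with a = 3/2 and r = 1/6.
Since 0 < r = 1/6 < 1, the geometric series converges:
  sum_{j >= 0} a * r^j = a / (1 - r).
  = 3/2 / (1 - 1/6)
  = 3/2 / (5/6)
  = 9/5.

9/5


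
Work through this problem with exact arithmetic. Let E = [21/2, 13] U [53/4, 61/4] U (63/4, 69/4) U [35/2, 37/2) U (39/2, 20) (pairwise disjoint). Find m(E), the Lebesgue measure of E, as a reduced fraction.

For pairwise disjoint intervals, m(union_i I_i) = sum_i m(I_i),
and m is invariant under swapping open/closed endpoints (single points have measure 0).
So m(E) = sum_i (b_i - a_i).
  I_1 has length 13 - 21/2 = 5/2.
  I_2 has length 61/4 - 53/4 = 2.
  I_3 has length 69/4 - 63/4 = 3/2.
  I_4 has length 37/2 - 35/2 = 1.
  I_5 has length 20 - 39/2 = 1/2.
Summing:
  m(E) = 5/2 + 2 + 3/2 + 1 + 1/2 = 15/2.

15/2


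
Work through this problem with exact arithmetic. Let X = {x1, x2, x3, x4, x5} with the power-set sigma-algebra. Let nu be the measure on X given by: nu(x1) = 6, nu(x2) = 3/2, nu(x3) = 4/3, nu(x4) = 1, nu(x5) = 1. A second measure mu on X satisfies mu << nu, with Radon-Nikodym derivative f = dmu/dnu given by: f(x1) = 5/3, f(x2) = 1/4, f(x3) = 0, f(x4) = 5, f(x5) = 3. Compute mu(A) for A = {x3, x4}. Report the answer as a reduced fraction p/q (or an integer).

By the defining property of the Radon-Nikodym derivative, for every measurable set A,
  mu(A) = integral_A f dnu.
Since nu is a discrete measure concentrated on the atoms of X, the integral over A reduces to the sum
  mu(A) = sum_{x in A} f(x) * nu({x}).
Computing each term:
  x3: f(x3) * nu(x3) = 0 * 4/3 = 0.
  x4: f(x4) * nu(x4) = 5 * 1 = 5.
Summing: mu(A) = 0 + 5 = 5.

5


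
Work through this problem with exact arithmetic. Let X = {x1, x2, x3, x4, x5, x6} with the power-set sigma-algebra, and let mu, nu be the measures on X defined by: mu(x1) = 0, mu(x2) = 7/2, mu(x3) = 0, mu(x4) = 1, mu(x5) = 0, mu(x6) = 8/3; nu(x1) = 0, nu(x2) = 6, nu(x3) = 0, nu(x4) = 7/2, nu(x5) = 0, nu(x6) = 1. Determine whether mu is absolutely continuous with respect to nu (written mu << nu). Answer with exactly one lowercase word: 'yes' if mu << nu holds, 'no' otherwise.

mu << nu means: every nu-null measurable set is also mu-null; equivalently, for every atom x, if nu({x}) = 0 then mu({x}) = 0.
Checking each atom:
  x1: nu = 0, mu = 0 -> consistent with mu << nu.
  x2: nu = 6 > 0 -> no constraint.
  x3: nu = 0, mu = 0 -> consistent with mu << nu.
  x4: nu = 7/2 > 0 -> no constraint.
  x5: nu = 0, mu = 0 -> consistent with mu << nu.
  x6: nu = 1 > 0 -> no constraint.
No atom violates the condition. Therefore mu << nu.

yes


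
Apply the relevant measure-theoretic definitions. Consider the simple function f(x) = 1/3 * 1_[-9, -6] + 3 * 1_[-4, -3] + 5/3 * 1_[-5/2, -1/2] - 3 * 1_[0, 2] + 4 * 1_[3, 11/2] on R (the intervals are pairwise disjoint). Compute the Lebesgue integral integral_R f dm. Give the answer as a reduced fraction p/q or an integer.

For a simple function f = sum_i c_i * 1_{A_i} with disjoint A_i,
  integral f dm = sum_i c_i * m(A_i).
Lengths of the A_i:
  m(A_1) = -6 - (-9) = 3.
  m(A_2) = -3 - (-4) = 1.
  m(A_3) = -1/2 - (-5/2) = 2.
  m(A_4) = 2 - 0 = 2.
  m(A_5) = 11/2 - 3 = 5/2.
Contributions c_i * m(A_i):
  (1/3) * (3) = 1.
  (3) * (1) = 3.
  (5/3) * (2) = 10/3.
  (-3) * (2) = -6.
  (4) * (5/2) = 10.
Total: 1 + 3 + 10/3 - 6 + 10 = 34/3.

34/3


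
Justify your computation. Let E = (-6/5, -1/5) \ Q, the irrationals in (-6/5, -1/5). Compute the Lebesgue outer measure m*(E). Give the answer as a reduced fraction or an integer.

The interval I = (-6/5, -1/5) has m(I) = -1/5 - (-6/5) = 1 (endpoints are measure-zero, so open/closed/half-open agree). Write I = (I cap Q) u (I \ Q). The rationals in I are countable, so m*(I cap Q) = 0 (cover each rational by intervals whose total length is arbitrarily small). By countable subadditivity m*(I) <= m*(I cap Q) + m*(I \ Q), hence m*(I \ Q) >= m(I) = 1. The reverse inequality m*(I \ Q) <= m*(I) = 1 is trivial since (I \ Q) is a subset of I. Therefore m*(I \ Q) = 1.

1


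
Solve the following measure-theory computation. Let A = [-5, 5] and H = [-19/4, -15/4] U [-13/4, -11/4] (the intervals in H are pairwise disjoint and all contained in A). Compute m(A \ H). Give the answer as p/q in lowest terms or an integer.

The ambient interval has length m(A) = 5 - (-5) = 10.
Since the holes are disjoint and sit inside A, by finite additivity
  m(H) = sum_i (b_i - a_i), and m(A \ H) = m(A) - m(H).
Computing the hole measures:
  m(H_1) = -15/4 - (-19/4) = 1.
  m(H_2) = -11/4 - (-13/4) = 1/2.
Summed: m(H) = 1 + 1/2 = 3/2.
So m(A \ H) = 10 - 3/2 = 17/2.

17/2


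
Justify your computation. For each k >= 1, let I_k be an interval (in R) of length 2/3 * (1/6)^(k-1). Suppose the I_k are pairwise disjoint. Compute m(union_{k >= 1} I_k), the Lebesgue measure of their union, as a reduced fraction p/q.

By countable additivity of the Lebesgue measure on pairwise disjoint measurable sets,
  m(union_{k >= 1} I_k) = sum_{k >= 1} m(I_k) = sum_{k >= 1} a * r^(k-1),
  with a = 2/3 and r = 1/6.
Since 0 < r = 1/6 < 1, the geometric series converges:
  sum_{k >= 1} a * r^(k-1) = a / (1 - r).
  = 2/3 / (1 - 1/6)
  = 2/3 / (5/6)
  = 4/5.

4/5


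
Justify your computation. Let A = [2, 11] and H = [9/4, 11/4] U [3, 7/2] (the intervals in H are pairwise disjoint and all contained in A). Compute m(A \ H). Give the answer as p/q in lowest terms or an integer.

The ambient interval has length m(A) = 11 - 2 = 9.
Since the holes are disjoint and sit inside A, by finite additivity
  m(H) = sum_i (b_i - a_i), and m(A \ H) = m(A) - m(H).
Computing the hole measures:
  m(H_1) = 11/4 - 9/4 = 1/2.
  m(H_2) = 7/2 - 3 = 1/2.
Summed: m(H) = 1/2 + 1/2 = 1.
So m(A \ H) = 9 - 1 = 8.

8


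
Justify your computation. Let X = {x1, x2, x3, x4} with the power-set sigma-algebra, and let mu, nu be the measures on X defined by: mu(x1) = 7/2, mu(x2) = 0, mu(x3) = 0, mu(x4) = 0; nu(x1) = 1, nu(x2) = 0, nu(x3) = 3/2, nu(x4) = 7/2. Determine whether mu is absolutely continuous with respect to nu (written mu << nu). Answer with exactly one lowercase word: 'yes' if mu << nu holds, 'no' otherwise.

mu << nu means: every nu-null measurable set is also mu-null; equivalently, for every atom x, if nu({x}) = 0 then mu({x}) = 0.
Checking each atom:
  x1: nu = 1 > 0 -> no constraint.
  x2: nu = 0, mu = 0 -> consistent with mu << nu.
  x3: nu = 3/2 > 0 -> no constraint.
  x4: nu = 7/2 > 0 -> no constraint.
No atom violates the condition. Therefore mu << nu.

yes


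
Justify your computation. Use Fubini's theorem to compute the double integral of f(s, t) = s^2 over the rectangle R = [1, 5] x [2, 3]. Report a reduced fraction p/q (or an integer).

f(s, t) is a tensor product of a function of s and a function of t, and both factors are bounded continuous (hence Lebesgue integrable) on the rectangle, so Fubini's theorem applies:
  integral_R f d(m x m) = (integral_a1^b1 s^2 ds) * (integral_a2^b2 1 dt).
Inner integral in s: integral_{1}^{5} s^2 ds = (5^3 - 1^3)/3
  = 124/3.
Inner integral in t: integral_{2}^{3} 1 dt = (3^1 - 2^1)/1
  = 1.
Product: (124/3) * (1) = 124/3.

124/3


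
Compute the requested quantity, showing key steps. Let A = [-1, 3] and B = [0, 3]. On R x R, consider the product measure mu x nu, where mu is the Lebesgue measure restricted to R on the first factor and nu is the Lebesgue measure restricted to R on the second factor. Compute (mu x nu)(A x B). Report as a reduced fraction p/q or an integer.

For a measurable rectangle A x B, the product measure satisfies
  (mu x nu)(A x B) = mu(A) * nu(B).
  mu(A) = 4.
  nu(B) = 3.
  (mu x nu)(A x B) = 4 * 3 = 12.

12


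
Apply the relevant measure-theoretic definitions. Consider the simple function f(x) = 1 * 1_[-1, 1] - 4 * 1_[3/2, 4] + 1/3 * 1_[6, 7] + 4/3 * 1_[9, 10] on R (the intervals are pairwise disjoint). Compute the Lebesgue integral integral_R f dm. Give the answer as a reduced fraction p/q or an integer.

For a simple function f = sum_i c_i * 1_{A_i} with disjoint A_i,
  integral f dm = sum_i c_i * m(A_i).
Lengths of the A_i:
  m(A_1) = 1 - (-1) = 2.
  m(A_2) = 4 - 3/2 = 5/2.
  m(A_3) = 7 - 6 = 1.
  m(A_4) = 10 - 9 = 1.
Contributions c_i * m(A_i):
  (1) * (2) = 2.
  (-4) * (5/2) = -10.
  (1/3) * (1) = 1/3.
  (4/3) * (1) = 4/3.
Total: 2 - 10 + 1/3 + 4/3 = -19/3.

-19/3


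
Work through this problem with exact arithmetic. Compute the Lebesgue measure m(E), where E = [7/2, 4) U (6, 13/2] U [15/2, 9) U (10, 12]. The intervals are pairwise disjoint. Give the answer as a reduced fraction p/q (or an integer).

For pairwise disjoint intervals, m(union_i I_i) = sum_i m(I_i),
and m is invariant under swapping open/closed endpoints (single points have measure 0).
So m(E) = sum_i (b_i - a_i).
  I_1 has length 4 - 7/2 = 1/2.
  I_2 has length 13/2 - 6 = 1/2.
  I_3 has length 9 - 15/2 = 3/2.
  I_4 has length 12 - 10 = 2.
Summing:
  m(E) = 1/2 + 1/2 + 3/2 + 2 = 9/2.

9/2


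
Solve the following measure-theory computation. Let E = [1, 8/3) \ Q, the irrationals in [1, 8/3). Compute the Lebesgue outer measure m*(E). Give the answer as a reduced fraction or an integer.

The interval I = [1, 8/3) has m(I) = 8/3 - 1 = 5/3 (endpoints are measure-zero, so open/closed/half-open agree). Write I = (I cap Q) u (I \ Q). The rationals in I are countable, so m*(I cap Q) = 0 (cover each rational by intervals whose total length is arbitrarily small). By countable subadditivity m*(I) <= m*(I cap Q) + m*(I \ Q), hence m*(I \ Q) >= m(I) = 5/3. The reverse inequality m*(I \ Q) <= m*(I) = 5/3 is trivial since (I \ Q) is a subset of I. Therefore m*(I \ Q) = 5/3.

5/3


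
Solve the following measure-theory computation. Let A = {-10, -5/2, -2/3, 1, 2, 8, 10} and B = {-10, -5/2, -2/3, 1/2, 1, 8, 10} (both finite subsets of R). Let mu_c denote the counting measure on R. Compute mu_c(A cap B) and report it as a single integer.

Counting measure on a finite set equals cardinality. mu_c(A cap B) = |A cap B| (elements appearing in both).
Enumerating the elements of A that also lie in B gives 6 element(s).
So mu_c(A cap B) = 6.

6


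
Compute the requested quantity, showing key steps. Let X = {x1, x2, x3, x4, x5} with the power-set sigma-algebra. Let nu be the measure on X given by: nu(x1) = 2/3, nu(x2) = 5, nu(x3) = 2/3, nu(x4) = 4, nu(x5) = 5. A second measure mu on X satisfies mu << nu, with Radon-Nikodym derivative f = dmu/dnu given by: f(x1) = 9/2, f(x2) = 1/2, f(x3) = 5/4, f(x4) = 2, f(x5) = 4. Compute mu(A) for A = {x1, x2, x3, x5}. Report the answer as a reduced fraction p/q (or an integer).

By the defining property of the Radon-Nikodym derivative, for every measurable set A,
  mu(A) = integral_A f dnu.
Since nu is a discrete measure concentrated on the atoms of X, the integral over A reduces to the sum
  mu(A) = sum_{x in A} f(x) * nu({x}).
Computing each term:
  x1: f(x1) * nu(x1) = 9/2 * 2/3 = 3.
  x2: f(x2) * nu(x2) = 1/2 * 5 = 5/2.
  x3: f(x3) * nu(x3) = 5/4 * 2/3 = 5/6.
  x5: f(x5) * nu(x5) = 4 * 5 = 20.
Summing: mu(A) = 3 + 5/2 + 5/6 + 20 = 79/3.

79/3


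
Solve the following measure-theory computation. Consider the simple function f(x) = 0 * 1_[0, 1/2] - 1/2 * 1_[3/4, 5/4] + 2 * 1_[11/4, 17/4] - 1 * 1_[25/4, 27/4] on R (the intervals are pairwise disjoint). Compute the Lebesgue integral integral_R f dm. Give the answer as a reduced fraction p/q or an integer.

For a simple function f = sum_i c_i * 1_{A_i} with disjoint A_i,
  integral f dm = sum_i c_i * m(A_i).
Lengths of the A_i:
  m(A_1) = 1/2 - 0 = 1/2.
  m(A_2) = 5/4 - 3/4 = 1/2.
  m(A_3) = 17/4 - 11/4 = 3/2.
  m(A_4) = 27/4 - 25/4 = 1/2.
Contributions c_i * m(A_i):
  (0) * (1/2) = 0.
  (-1/2) * (1/2) = -1/4.
  (2) * (3/2) = 3.
  (-1) * (1/2) = -1/2.
Total: 0 - 1/4 + 3 - 1/2 = 9/4.

9/4


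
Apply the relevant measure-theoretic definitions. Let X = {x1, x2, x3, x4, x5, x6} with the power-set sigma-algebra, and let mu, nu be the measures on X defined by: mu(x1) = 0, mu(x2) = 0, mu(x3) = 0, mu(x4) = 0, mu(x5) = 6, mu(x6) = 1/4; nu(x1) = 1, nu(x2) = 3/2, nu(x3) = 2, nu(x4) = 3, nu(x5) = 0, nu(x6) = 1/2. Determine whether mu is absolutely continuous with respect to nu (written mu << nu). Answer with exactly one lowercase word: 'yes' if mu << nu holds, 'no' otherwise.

mu << nu means: every nu-null measurable set is also mu-null; equivalently, for every atom x, if nu({x}) = 0 then mu({x}) = 0.
Checking each atom:
  x1: nu = 1 > 0 -> no constraint.
  x2: nu = 3/2 > 0 -> no constraint.
  x3: nu = 2 > 0 -> no constraint.
  x4: nu = 3 > 0 -> no constraint.
  x5: nu = 0, mu = 6 > 0 -> violates mu << nu.
  x6: nu = 1/2 > 0 -> no constraint.
The atom(s) x5 violate the condition (nu = 0 but mu > 0). Therefore mu is NOT absolutely continuous w.r.t. nu.

no


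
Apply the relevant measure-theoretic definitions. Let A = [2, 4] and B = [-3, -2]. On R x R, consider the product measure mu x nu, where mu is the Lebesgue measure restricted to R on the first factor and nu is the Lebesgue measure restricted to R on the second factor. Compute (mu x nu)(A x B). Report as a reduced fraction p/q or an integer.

For a measurable rectangle A x B, the product measure satisfies
  (mu x nu)(A x B) = mu(A) * nu(B).
  mu(A) = 2.
  nu(B) = 1.
  (mu x nu)(A x B) = 2 * 1 = 2.

2


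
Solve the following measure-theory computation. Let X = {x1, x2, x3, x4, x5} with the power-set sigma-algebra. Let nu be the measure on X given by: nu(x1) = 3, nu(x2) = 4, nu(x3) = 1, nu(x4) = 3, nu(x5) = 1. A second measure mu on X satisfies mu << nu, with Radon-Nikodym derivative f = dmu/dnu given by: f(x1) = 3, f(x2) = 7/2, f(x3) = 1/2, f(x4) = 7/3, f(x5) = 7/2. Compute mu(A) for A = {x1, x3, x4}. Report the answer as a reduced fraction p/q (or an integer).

By the defining property of the Radon-Nikodym derivative, for every measurable set A,
  mu(A) = integral_A f dnu.
Since nu is a discrete measure concentrated on the atoms of X, the integral over A reduces to the sum
  mu(A) = sum_{x in A} f(x) * nu({x}).
Computing each term:
  x1: f(x1) * nu(x1) = 3 * 3 = 9.
  x3: f(x3) * nu(x3) = 1/2 * 1 = 1/2.
  x4: f(x4) * nu(x4) = 7/3 * 3 = 7.
Summing: mu(A) = 9 + 1/2 + 7 = 33/2.

33/2


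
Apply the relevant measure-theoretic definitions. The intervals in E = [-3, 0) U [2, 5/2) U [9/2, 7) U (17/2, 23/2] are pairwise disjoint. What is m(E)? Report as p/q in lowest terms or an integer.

For pairwise disjoint intervals, m(union_i I_i) = sum_i m(I_i),
and m is invariant under swapping open/closed endpoints (single points have measure 0).
So m(E) = sum_i (b_i - a_i).
  I_1 has length 0 - (-3) = 3.
  I_2 has length 5/2 - 2 = 1/2.
  I_3 has length 7 - 9/2 = 5/2.
  I_4 has length 23/2 - 17/2 = 3.
Summing:
  m(E) = 3 + 1/2 + 5/2 + 3 = 9.

9


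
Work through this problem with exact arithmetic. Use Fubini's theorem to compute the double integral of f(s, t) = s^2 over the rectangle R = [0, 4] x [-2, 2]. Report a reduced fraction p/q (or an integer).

f(s, t) is a tensor product of a function of s and a function of t, and both factors are bounded continuous (hence Lebesgue integrable) on the rectangle, so Fubini's theorem applies:
  integral_R f d(m x m) = (integral_a1^b1 s^2 ds) * (integral_a2^b2 1 dt).
Inner integral in s: integral_{0}^{4} s^2 ds = (4^3 - 0^3)/3
  = 64/3.
Inner integral in t: integral_{-2}^{2} 1 dt = (2^1 - (-2)^1)/1
  = 4.
Product: (64/3) * (4) = 256/3.

256/3


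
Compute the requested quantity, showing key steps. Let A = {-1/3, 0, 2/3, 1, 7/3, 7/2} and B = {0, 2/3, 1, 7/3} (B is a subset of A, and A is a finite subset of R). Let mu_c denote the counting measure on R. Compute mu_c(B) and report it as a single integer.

Counting measure assigns mu_c(E) = |E| (number of elements) when E is finite.
B has 4 element(s), so mu_c(B) = 4.

4


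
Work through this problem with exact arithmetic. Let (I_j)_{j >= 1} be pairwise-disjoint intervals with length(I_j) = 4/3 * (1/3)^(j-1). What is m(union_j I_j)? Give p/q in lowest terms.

By countable additivity of the Lebesgue measure on pairwise disjoint measurable sets,
  m(union_{j >= 1} I_j) = sum_{j >= 1} m(I_j) = sum_{j >= 1} a * r^(j-1),
  with a = 4/3 and r = 1/3.
Since 0 < r = 1/3 < 1, the geometric series converges:
  sum_{j >= 1} a * r^(j-1) = a / (1 - r).
  = 4/3 / (1 - 1/3)
  = 4/3 / (2/3)
  = 2.

2


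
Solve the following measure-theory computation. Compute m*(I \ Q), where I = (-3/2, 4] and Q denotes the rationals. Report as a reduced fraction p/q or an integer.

The interval I = (-3/2, 4] has m(I) = 4 - (-3/2) = 11/2 (endpoints are measure-zero, so open/closed/half-open agree). Write I = (I cap Q) u (I \ Q). The rationals in I are countable, so m*(I cap Q) = 0 (cover each rational by intervals whose total length is arbitrarily small). By countable subadditivity m*(I) <= m*(I cap Q) + m*(I \ Q), hence m*(I \ Q) >= m(I) = 11/2. The reverse inequality m*(I \ Q) <= m*(I) = 11/2 is trivial since (I \ Q) is a subset of I. Therefore m*(I \ Q) = 11/2.

11/2


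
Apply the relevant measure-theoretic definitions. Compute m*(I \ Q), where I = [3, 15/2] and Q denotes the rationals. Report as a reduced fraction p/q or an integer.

The interval I = [3, 15/2] has m(I) = 15/2 - 3 = 9/2 (endpoints are measure-zero, so open/closed/half-open agree). Write I = (I cap Q) u (I \ Q). The rationals in I are countable, so m*(I cap Q) = 0 (cover each rational by intervals whose total length is arbitrarily small). By countable subadditivity m*(I) <= m*(I cap Q) + m*(I \ Q), hence m*(I \ Q) >= m(I) = 9/2. The reverse inequality m*(I \ Q) <= m*(I) = 9/2 is trivial since (I \ Q) is a subset of I. Therefore m*(I \ Q) = 9/2.

9/2


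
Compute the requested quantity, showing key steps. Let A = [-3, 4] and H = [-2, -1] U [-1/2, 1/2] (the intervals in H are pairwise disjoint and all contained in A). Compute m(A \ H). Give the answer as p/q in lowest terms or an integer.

The ambient interval has length m(A) = 4 - (-3) = 7.
Since the holes are disjoint and sit inside A, by finite additivity
  m(H) = sum_i (b_i - a_i), and m(A \ H) = m(A) - m(H).
Computing the hole measures:
  m(H_1) = -1 - (-2) = 1.
  m(H_2) = 1/2 - (-1/2) = 1.
Summed: m(H) = 1 + 1 = 2.
So m(A \ H) = 7 - 2 = 5.

5


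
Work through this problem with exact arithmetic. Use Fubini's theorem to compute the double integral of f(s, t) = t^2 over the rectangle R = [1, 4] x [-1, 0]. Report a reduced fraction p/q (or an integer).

f(s, t) is a tensor product of a function of s and a function of t, and both factors are bounded continuous (hence Lebesgue integrable) on the rectangle, so Fubini's theorem applies:
  integral_R f d(m x m) = (integral_a1^b1 1 ds) * (integral_a2^b2 t^2 dt).
Inner integral in s: integral_{1}^{4} 1 ds = (4^1 - 1^1)/1
  = 3.
Inner integral in t: integral_{-1}^{0} t^2 dt = (0^3 - (-1)^3)/3
  = 1/3.
Product: (3) * (1/3) = 1.

1


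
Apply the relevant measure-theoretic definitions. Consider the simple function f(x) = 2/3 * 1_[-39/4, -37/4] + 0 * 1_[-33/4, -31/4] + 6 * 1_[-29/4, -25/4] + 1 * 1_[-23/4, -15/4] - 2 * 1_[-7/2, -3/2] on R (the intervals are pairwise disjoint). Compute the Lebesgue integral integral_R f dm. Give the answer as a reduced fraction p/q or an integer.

For a simple function f = sum_i c_i * 1_{A_i} with disjoint A_i,
  integral f dm = sum_i c_i * m(A_i).
Lengths of the A_i:
  m(A_1) = -37/4 - (-39/4) = 1/2.
  m(A_2) = -31/4 - (-33/4) = 1/2.
  m(A_3) = -25/4 - (-29/4) = 1.
  m(A_4) = -15/4 - (-23/4) = 2.
  m(A_5) = -3/2 - (-7/2) = 2.
Contributions c_i * m(A_i):
  (2/3) * (1/2) = 1/3.
  (0) * (1/2) = 0.
  (6) * (1) = 6.
  (1) * (2) = 2.
  (-2) * (2) = -4.
Total: 1/3 + 0 + 6 + 2 - 4 = 13/3.

13/3


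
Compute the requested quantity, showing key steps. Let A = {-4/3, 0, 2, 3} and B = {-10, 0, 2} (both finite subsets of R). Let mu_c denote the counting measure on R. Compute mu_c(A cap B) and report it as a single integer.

Counting measure on a finite set equals cardinality. mu_c(A cap B) = |A cap B| (elements appearing in both).
Enumerating the elements of A that also lie in B gives 2 element(s).
So mu_c(A cap B) = 2.

2


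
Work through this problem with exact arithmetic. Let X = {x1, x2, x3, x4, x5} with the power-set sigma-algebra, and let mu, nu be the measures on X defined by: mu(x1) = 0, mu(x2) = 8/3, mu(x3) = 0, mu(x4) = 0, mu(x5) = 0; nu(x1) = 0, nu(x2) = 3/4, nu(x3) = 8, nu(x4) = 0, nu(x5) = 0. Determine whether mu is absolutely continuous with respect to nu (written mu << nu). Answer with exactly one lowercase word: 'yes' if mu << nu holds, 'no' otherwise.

mu << nu means: every nu-null measurable set is also mu-null; equivalently, for every atom x, if nu({x}) = 0 then mu({x}) = 0.
Checking each atom:
  x1: nu = 0, mu = 0 -> consistent with mu << nu.
  x2: nu = 3/4 > 0 -> no constraint.
  x3: nu = 8 > 0 -> no constraint.
  x4: nu = 0, mu = 0 -> consistent with mu << nu.
  x5: nu = 0, mu = 0 -> consistent with mu << nu.
No atom violates the condition. Therefore mu << nu.

yes


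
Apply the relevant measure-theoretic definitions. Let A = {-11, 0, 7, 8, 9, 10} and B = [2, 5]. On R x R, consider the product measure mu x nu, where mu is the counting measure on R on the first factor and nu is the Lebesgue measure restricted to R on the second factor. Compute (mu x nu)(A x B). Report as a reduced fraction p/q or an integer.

For a measurable rectangle A x B, the product measure satisfies
  (mu x nu)(A x B) = mu(A) * nu(B).
  mu(A) = 6.
  nu(B) = 3.
  (mu x nu)(A x B) = 6 * 3 = 18.

18


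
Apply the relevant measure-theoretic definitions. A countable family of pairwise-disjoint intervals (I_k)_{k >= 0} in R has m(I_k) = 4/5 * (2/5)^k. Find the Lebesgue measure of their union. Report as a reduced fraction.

By countable additivity of the Lebesgue measure on pairwise disjoint measurable sets,
  m(union_{k >= 0} I_k) = sum_{k >= 0} m(I_k) = sum_{k >= 0} a * r^k,
  with a = 4/5 and r = 2/5.
Since 0 < r = 2/5 < 1, the geometric series converges:
  sum_{k >= 0} a * r^k = a / (1 - r).
  = 4/5 / (1 - 2/5)
  = 4/5 / (3/5)
  = 4/3.

4/3


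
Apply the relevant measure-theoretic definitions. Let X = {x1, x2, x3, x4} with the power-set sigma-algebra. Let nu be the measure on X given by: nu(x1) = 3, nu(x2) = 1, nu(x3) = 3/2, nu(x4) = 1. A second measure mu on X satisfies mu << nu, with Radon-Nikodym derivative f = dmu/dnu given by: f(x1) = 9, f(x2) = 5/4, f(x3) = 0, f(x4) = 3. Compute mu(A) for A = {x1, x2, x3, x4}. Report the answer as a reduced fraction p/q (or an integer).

By the defining property of the Radon-Nikodym derivative, for every measurable set A,
  mu(A) = integral_A f dnu.
Since nu is a discrete measure concentrated on the atoms of X, the integral over A reduces to the sum
  mu(A) = sum_{x in A} f(x) * nu({x}).
Computing each term:
  x1: f(x1) * nu(x1) = 9 * 3 = 27.
  x2: f(x2) * nu(x2) = 5/4 * 1 = 5/4.
  x3: f(x3) * nu(x3) = 0 * 3/2 = 0.
  x4: f(x4) * nu(x4) = 3 * 1 = 3.
Summing: mu(A) = 27 + 5/4 + 0 + 3 = 125/4.

125/4


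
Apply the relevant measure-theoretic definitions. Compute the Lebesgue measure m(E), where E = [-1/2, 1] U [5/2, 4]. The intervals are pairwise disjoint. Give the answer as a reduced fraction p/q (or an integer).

For pairwise disjoint intervals, m(union_i I_i) = sum_i m(I_i),
and m is invariant under swapping open/closed endpoints (single points have measure 0).
So m(E) = sum_i (b_i - a_i).
  I_1 has length 1 - (-1/2) = 3/2.
  I_2 has length 4 - 5/2 = 3/2.
Summing:
  m(E) = 3/2 + 3/2 = 3.

3


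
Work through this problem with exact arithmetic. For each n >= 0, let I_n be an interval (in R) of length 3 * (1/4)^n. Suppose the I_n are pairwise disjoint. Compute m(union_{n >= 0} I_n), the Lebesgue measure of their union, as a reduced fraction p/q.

By countable additivity of the Lebesgue measure on pairwise disjoint measurable sets,
  m(union_{n >= 0} I_n) = sum_{n >= 0} m(I_n) = sum_{n >= 0} a * r^n,
  with a = 3 and r = 1/4.
Since 0 < r = 1/4 < 1, the geometric series converges:
  sum_{n >= 0} a * r^n = a / (1 - r).
  = 3 / (1 - 1/4)
  = 3 / (3/4)
  = 4.

4


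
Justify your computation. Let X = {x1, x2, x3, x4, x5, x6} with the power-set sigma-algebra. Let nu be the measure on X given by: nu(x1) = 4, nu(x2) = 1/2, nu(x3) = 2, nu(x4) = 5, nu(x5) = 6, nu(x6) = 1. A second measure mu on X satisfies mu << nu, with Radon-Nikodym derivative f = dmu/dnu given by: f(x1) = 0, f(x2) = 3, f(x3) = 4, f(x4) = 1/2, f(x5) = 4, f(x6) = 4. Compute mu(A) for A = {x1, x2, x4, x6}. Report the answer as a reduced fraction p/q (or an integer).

By the defining property of the Radon-Nikodym derivative, for every measurable set A,
  mu(A) = integral_A f dnu.
Since nu is a discrete measure concentrated on the atoms of X, the integral over A reduces to the sum
  mu(A) = sum_{x in A} f(x) * nu({x}).
Computing each term:
  x1: f(x1) * nu(x1) = 0 * 4 = 0.
  x2: f(x2) * nu(x2) = 3 * 1/2 = 3/2.
  x4: f(x4) * nu(x4) = 1/2 * 5 = 5/2.
  x6: f(x6) * nu(x6) = 4 * 1 = 4.
Summing: mu(A) = 0 + 3/2 + 5/2 + 4 = 8.

8


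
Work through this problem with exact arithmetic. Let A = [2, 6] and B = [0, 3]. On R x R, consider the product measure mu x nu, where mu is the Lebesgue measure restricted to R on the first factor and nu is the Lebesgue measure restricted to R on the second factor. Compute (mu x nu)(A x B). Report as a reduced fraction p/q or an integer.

For a measurable rectangle A x B, the product measure satisfies
  (mu x nu)(A x B) = mu(A) * nu(B).
  mu(A) = 4.
  nu(B) = 3.
  (mu x nu)(A x B) = 4 * 3 = 12.

12


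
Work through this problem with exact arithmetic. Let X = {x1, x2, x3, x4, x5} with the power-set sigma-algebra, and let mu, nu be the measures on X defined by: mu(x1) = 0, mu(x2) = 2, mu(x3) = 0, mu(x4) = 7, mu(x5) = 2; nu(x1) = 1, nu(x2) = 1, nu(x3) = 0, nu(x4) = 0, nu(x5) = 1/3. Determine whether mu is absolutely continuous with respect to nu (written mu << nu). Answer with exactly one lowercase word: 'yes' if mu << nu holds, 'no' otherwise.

mu << nu means: every nu-null measurable set is also mu-null; equivalently, for every atom x, if nu({x}) = 0 then mu({x}) = 0.
Checking each atom:
  x1: nu = 1 > 0 -> no constraint.
  x2: nu = 1 > 0 -> no constraint.
  x3: nu = 0, mu = 0 -> consistent with mu << nu.
  x4: nu = 0, mu = 7 > 0 -> violates mu << nu.
  x5: nu = 1/3 > 0 -> no constraint.
The atom(s) x4 violate the condition (nu = 0 but mu > 0). Therefore mu is NOT absolutely continuous w.r.t. nu.

no


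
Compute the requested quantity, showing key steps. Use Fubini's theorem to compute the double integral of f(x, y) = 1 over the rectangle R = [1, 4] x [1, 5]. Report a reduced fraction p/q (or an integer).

f(x, y) is a tensor product of a function of x and a function of y, and both factors are bounded continuous (hence Lebesgue integrable) on the rectangle, so Fubini's theorem applies:
  integral_R f d(m x m) = (integral_a1^b1 1 dx) * (integral_a2^b2 1 dy).
Inner integral in x: integral_{1}^{4} 1 dx = (4^1 - 1^1)/1
  = 3.
Inner integral in y: integral_{1}^{5} 1 dy = (5^1 - 1^1)/1
  = 4.
Product: (3) * (4) = 12.

12


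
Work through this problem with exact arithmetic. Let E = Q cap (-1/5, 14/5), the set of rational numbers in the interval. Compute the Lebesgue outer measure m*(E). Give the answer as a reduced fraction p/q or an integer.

The set Q cap (-1/5, 14/5) is countable (a subset of the countable set Q). Lebesgue outer measure of any countable set is 0: each singleton {q} has m*({q}) = 0, and by countable subadditivity m*(union_k {q_k}) <= sum_k m*({q_k}) = sum_k 0 = 0. The reverse inequality m*(E) >= 0 is automatic. So m*(Q cap (-1/5, 14/5)) = 0.

0


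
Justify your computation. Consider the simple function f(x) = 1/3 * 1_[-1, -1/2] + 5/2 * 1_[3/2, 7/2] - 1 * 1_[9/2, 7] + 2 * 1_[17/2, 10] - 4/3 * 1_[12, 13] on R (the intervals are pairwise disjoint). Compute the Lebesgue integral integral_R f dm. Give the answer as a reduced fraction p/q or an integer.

For a simple function f = sum_i c_i * 1_{A_i} with disjoint A_i,
  integral f dm = sum_i c_i * m(A_i).
Lengths of the A_i:
  m(A_1) = -1/2 - (-1) = 1/2.
  m(A_2) = 7/2 - 3/2 = 2.
  m(A_3) = 7 - 9/2 = 5/2.
  m(A_4) = 10 - 17/2 = 3/2.
  m(A_5) = 13 - 12 = 1.
Contributions c_i * m(A_i):
  (1/3) * (1/2) = 1/6.
  (5/2) * (2) = 5.
  (-1) * (5/2) = -5/2.
  (2) * (3/2) = 3.
  (-4/3) * (1) = -4/3.
Total: 1/6 + 5 - 5/2 + 3 - 4/3 = 13/3.

13/3


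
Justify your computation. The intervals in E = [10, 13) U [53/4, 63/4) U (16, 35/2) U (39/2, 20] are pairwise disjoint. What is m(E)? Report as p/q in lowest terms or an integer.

For pairwise disjoint intervals, m(union_i I_i) = sum_i m(I_i),
and m is invariant under swapping open/closed endpoints (single points have measure 0).
So m(E) = sum_i (b_i - a_i).
  I_1 has length 13 - 10 = 3.
  I_2 has length 63/4 - 53/4 = 5/2.
  I_3 has length 35/2 - 16 = 3/2.
  I_4 has length 20 - 39/2 = 1/2.
Summing:
  m(E) = 3 + 5/2 + 3/2 + 1/2 = 15/2.

15/2


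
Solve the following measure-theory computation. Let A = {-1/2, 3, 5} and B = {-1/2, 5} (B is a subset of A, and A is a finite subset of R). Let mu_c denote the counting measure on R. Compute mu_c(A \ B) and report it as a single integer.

Counting measure assigns mu_c(E) = |E| (number of elements) when E is finite. For B subset A, A \ B is the set of elements of A not in B, so |A \ B| = |A| - |B|.
|A| = 3, |B| = 2, so mu_c(A \ B) = 3 - 2 = 1.

1


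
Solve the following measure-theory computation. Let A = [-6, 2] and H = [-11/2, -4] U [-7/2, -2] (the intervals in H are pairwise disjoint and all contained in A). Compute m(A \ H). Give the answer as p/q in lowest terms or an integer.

The ambient interval has length m(A) = 2 - (-6) = 8.
Since the holes are disjoint and sit inside A, by finite additivity
  m(H) = sum_i (b_i - a_i), and m(A \ H) = m(A) - m(H).
Computing the hole measures:
  m(H_1) = -4 - (-11/2) = 3/2.
  m(H_2) = -2 - (-7/2) = 3/2.
Summed: m(H) = 3/2 + 3/2 = 3.
So m(A \ H) = 8 - 3 = 5.

5


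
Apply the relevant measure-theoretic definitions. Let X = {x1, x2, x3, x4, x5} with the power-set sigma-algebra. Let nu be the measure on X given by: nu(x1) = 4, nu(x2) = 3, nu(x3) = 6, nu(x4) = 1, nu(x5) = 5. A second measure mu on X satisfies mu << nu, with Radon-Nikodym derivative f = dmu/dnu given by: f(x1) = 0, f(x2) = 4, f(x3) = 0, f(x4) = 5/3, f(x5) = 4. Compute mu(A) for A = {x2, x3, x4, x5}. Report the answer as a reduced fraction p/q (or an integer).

By the defining property of the Radon-Nikodym derivative, for every measurable set A,
  mu(A) = integral_A f dnu.
Since nu is a discrete measure concentrated on the atoms of X, the integral over A reduces to the sum
  mu(A) = sum_{x in A} f(x) * nu({x}).
Computing each term:
  x2: f(x2) * nu(x2) = 4 * 3 = 12.
  x3: f(x3) * nu(x3) = 0 * 6 = 0.
  x4: f(x4) * nu(x4) = 5/3 * 1 = 5/3.
  x5: f(x5) * nu(x5) = 4 * 5 = 20.
Summing: mu(A) = 12 + 0 + 5/3 + 20 = 101/3.

101/3


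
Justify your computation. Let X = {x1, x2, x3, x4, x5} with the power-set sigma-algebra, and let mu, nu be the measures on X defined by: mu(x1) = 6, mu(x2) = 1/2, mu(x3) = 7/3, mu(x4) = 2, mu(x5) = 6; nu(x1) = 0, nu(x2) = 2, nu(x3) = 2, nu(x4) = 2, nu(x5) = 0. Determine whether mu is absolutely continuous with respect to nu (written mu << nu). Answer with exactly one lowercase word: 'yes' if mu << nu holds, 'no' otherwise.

mu << nu means: every nu-null measurable set is also mu-null; equivalently, for every atom x, if nu({x}) = 0 then mu({x}) = 0.
Checking each atom:
  x1: nu = 0, mu = 6 > 0 -> violates mu << nu.
  x2: nu = 2 > 0 -> no constraint.
  x3: nu = 2 > 0 -> no constraint.
  x4: nu = 2 > 0 -> no constraint.
  x5: nu = 0, mu = 6 > 0 -> violates mu << nu.
The atom(s) x1, x5 violate the condition (nu = 0 but mu > 0). Therefore mu is NOT absolutely continuous w.r.t. nu.

no


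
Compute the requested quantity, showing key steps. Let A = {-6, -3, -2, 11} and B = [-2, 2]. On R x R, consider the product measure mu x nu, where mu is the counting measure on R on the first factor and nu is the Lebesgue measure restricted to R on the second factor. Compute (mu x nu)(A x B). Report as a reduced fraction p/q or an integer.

For a measurable rectangle A x B, the product measure satisfies
  (mu x nu)(A x B) = mu(A) * nu(B).
  mu(A) = 4.
  nu(B) = 4.
  (mu x nu)(A x B) = 4 * 4 = 16.

16


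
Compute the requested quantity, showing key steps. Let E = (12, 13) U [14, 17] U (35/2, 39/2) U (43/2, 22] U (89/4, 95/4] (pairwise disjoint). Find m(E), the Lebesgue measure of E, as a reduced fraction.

For pairwise disjoint intervals, m(union_i I_i) = sum_i m(I_i),
and m is invariant under swapping open/closed endpoints (single points have measure 0).
So m(E) = sum_i (b_i - a_i).
  I_1 has length 13 - 12 = 1.
  I_2 has length 17 - 14 = 3.
  I_3 has length 39/2 - 35/2 = 2.
  I_4 has length 22 - 43/2 = 1/2.
  I_5 has length 95/4 - 89/4 = 3/2.
Summing:
  m(E) = 1 + 3 + 2 + 1/2 + 3/2 = 8.

8


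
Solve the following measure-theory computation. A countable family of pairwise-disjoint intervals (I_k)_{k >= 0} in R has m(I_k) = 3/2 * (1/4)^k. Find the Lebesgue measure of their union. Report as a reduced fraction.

By countable additivity of the Lebesgue measure on pairwise disjoint measurable sets,
  m(union_{k >= 0} I_k) = sum_{k >= 0} m(I_k) = sum_{k >= 0} a * r^k,
  with a = 3/2 and r = 1/4.
Since 0 < r = 1/4 < 1, the geometric series converges:
  sum_{k >= 0} a * r^k = a / (1 - r).
  = 3/2 / (1 - 1/4)
  = 3/2 / (3/4)
  = 2.

2


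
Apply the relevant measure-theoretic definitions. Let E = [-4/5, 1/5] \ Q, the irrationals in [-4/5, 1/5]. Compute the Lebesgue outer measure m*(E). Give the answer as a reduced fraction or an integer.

The interval I = [-4/5, 1/5] has m(I) = 1/5 - (-4/5) = 1 (endpoints are measure-zero, so open/closed/half-open agree). Write I = (I cap Q) u (I \ Q). The rationals in I are countable, so m*(I cap Q) = 0 (cover each rational by intervals whose total length is arbitrarily small). By countable subadditivity m*(I) <= m*(I cap Q) + m*(I \ Q), hence m*(I \ Q) >= m(I) = 1. The reverse inequality m*(I \ Q) <= m*(I) = 1 is trivial since (I \ Q) is a subset of I. Therefore m*(I \ Q) = 1.

1


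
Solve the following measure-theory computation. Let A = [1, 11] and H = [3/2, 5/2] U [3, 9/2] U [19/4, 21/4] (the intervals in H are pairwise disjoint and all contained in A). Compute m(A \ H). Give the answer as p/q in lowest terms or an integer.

The ambient interval has length m(A) = 11 - 1 = 10.
Since the holes are disjoint and sit inside A, by finite additivity
  m(H) = sum_i (b_i - a_i), and m(A \ H) = m(A) - m(H).
Computing the hole measures:
  m(H_1) = 5/2 - 3/2 = 1.
  m(H_2) = 9/2 - 3 = 3/2.
  m(H_3) = 21/4 - 19/4 = 1/2.
Summed: m(H) = 1 + 3/2 + 1/2 = 3.
So m(A \ H) = 10 - 3 = 7.

7


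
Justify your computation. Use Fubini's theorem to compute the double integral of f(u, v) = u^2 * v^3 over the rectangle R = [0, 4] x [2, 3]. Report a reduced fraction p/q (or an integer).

f(u, v) is a tensor product of a function of u and a function of v, and both factors are bounded continuous (hence Lebesgue integrable) on the rectangle, so Fubini's theorem applies:
  integral_R f d(m x m) = (integral_a1^b1 u^2 du) * (integral_a2^b2 v^3 dv).
Inner integral in u: integral_{0}^{4} u^2 du = (4^3 - 0^3)/3
  = 64/3.
Inner integral in v: integral_{2}^{3} v^3 dv = (3^4 - 2^4)/4
  = 65/4.
Product: (64/3) * (65/4) = 1040/3.

1040/3


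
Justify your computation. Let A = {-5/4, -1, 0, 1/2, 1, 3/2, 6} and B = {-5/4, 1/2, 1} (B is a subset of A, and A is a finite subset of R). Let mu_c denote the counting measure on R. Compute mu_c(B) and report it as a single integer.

Counting measure assigns mu_c(E) = |E| (number of elements) when E is finite.
B has 3 element(s), so mu_c(B) = 3.

3


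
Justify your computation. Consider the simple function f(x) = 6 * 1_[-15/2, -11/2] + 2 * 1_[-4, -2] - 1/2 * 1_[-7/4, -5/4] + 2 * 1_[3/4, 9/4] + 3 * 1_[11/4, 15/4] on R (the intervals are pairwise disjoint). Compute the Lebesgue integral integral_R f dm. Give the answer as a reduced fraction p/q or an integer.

For a simple function f = sum_i c_i * 1_{A_i} with disjoint A_i,
  integral f dm = sum_i c_i * m(A_i).
Lengths of the A_i:
  m(A_1) = -11/2 - (-15/2) = 2.
  m(A_2) = -2 - (-4) = 2.
  m(A_3) = -5/4 - (-7/4) = 1/2.
  m(A_4) = 9/4 - 3/4 = 3/2.
  m(A_5) = 15/4 - 11/4 = 1.
Contributions c_i * m(A_i):
  (6) * (2) = 12.
  (2) * (2) = 4.
  (-1/2) * (1/2) = -1/4.
  (2) * (3/2) = 3.
  (3) * (1) = 3.
Total: 12 + 4 - 1/4 + 3 + 3 = 87/4.

87/4


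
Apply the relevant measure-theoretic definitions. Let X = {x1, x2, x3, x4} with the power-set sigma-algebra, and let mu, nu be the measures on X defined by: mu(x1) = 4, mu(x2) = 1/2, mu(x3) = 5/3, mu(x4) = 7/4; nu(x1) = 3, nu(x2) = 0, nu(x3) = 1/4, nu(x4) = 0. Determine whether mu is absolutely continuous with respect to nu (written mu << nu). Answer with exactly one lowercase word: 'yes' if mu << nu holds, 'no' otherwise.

mu << nu means: every nu-null measurable set is also mu-null; equivalently, for every atom x, if nu({x}) = 0 then mu({x}) = 0.
Checking each atom:
  x1: nu = 3 > 0 -> no constraint.
  x2: nu = 0, mu = 1/2 > 0 -> violates mu << nu.
  x3: nu = 1/4 > 0 -> no constraint.
  x4: nu = 0, mu = 7/4 > 0 -> violates mu << nu.
The atom(s) x2, x4 violate the condition (nu = 0 but mu > 0). Therefore mu is NOT absolutely continuous w.r.t. nu.

no


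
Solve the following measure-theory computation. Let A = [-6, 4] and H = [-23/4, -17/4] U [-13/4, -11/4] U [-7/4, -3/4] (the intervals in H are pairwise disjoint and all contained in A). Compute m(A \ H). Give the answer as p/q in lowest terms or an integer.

The ambient interval has length m(A) = 4 - (-6) = 10.
Since the holes are disjoint and sit inside A, by finite additivity
  m(H) = sum_i (b_i - a_i), and m(A \ H) = m(A) - m(H).
Computing the hole measures:
  m(H_1) = -17/4 - (-23/4) = 3/2.
  m(H_2) = -11/4 - (-13/4) = 1/2.
  m(H_3) = -3/4 - (-7/4) = 1.
Summed: m(H) = 3/2 + 1/2 + 1 = 3.
So m(A \ H) = 10 - 3 = 7.

7


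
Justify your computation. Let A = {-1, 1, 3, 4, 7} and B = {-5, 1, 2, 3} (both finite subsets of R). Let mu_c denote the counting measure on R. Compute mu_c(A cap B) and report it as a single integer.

Counting measure on a finite set equals cardinality. mu_c(A cap B) = |A cap B| (elements appearing in both).
Enumerating the elements of A that also lie in B gives 2 element(s).
So mu_c(A cap B) = 2.

2
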